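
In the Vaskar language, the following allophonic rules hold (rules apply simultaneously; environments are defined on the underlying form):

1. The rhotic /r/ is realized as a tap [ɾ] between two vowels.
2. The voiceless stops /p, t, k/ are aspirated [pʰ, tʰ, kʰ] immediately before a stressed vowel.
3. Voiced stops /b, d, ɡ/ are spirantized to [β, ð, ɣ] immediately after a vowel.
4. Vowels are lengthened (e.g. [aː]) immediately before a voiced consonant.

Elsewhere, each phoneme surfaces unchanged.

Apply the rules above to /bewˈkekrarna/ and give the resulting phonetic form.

/b/ (word-initial) fails the environment for rule 3, so it stays [b].
Rule 4 applies to /e/ (between /b/ and /w/: before a voiced consonant) → [eː].
/w/ (between /e/ and /k/) is unaffected → [w].
Rule 2 applies to /k/ (between /w/ and /e/: immediately before a stressed vowel) → [kʰ].
/e/ — between /k/ and /k/; rule 4 does not apply here → [e].
/k/ — between /e/ and /r/; rule 2 does not apply here → [k].
/r/ (between /k/ and /a/): rule 1 targets it, but not between two vowels → unchanged [r].
/a/ (between /r/ and /r/): before a voiced consonant, so rule 4 applies → [aː].
/r/ (between /a/ and /n/) is in the target of rule 1 but the environment (between two vowels) is not met → [r].
/n/ — not in any rule's target class → [n].
/a/ (word-final) fails the environment for rule 4, so it stays [a].

[beːwˈkʰekraːrna]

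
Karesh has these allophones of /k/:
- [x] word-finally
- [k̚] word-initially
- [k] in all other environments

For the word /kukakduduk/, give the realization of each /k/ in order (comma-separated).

Occurrence 1 (position 1): word-initially → [k̚].
Occurrence 2 (position 3): no conditioning environment matches → elsewhere allophone [k].
Occurrence 3 (position 5): no conditioning environment matches → elsewhere allophone [k].
Occurrence 4 (position 10): word-finally → [x].

[k̚], [k], [k], [x]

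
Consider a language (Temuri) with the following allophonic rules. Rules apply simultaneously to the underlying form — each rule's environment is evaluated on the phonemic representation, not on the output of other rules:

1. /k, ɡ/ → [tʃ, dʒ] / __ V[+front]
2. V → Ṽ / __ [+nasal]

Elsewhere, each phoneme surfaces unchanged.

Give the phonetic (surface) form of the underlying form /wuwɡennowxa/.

/w/ (word-initial): no rule targets it → [w].
/u/ (between /w/ and /w/) fails the environment for rule 2, so it stays [u].
/w/ (between /u/ and /ɡ/): no rule targets it → [w].
/ɡ/ (between /w/ and /e/) occurs before a front vowel → [dʒ] by rule 1.
/e/ meets the environment for rule 2 (before a nasal consonant) → [ẽ].
/n/ — not in any rule's target class → [n].
/n/ (between /n/ and /o/): no rule targets it → [n].
/o/ (between /n/ and /w/): rule 2 targets it, but not before a nasal consonant → unchanged [o].
/w/ (between /o/ and /x/): no rule targets it → [w].
/x/ (between /w/ and /a/) is unaffected → [x].
/a/ (word-final) is in the target of rule 2 but the environment (before a nasal consonant) is not met → [a].

[wuwdʒẽnnowxa]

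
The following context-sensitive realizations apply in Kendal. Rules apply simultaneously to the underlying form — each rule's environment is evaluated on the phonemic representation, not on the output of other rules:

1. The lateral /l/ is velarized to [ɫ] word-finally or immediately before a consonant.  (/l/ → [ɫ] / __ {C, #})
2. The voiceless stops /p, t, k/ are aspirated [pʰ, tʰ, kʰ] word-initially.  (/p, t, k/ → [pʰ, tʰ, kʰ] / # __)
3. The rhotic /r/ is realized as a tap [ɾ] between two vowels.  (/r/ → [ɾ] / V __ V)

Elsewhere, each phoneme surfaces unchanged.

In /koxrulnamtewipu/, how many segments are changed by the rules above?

Segments that undergo a rule: /k/ → [kʰ] (rule 2); /l/ → [ɫ] (rule 1).
All other segments surface unchanged.

2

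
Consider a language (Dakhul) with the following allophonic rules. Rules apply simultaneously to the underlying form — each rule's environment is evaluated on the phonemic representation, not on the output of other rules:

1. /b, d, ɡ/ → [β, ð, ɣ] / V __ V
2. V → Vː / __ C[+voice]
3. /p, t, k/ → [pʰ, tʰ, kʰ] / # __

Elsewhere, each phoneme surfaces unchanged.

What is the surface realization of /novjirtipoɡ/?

[noːvjiːrtipoːɡ]

/n/ (word-initial): no rule targets it → [n].
/o/ — between /n/ and /v/, before a voiced consonant — surfaces as [oː] (rule 2).
/v/ stays [v].
/j/ (between /v/ and /i/): no rule targets it → [j].
/i/ meets the environment for rule 2 (before a voiced consonant) → [iː].
/r/ stays [r].
/t/ (between /r/ and /i/) fails the environment for rule 3, so it stays [t].
/i/ — between /t/ and /p/; rule 2 does not apply here → [i].
/p/ (between /i/ and /o/): rule 3 targets it, but not word-initially → unchanged [p].
/o/ — between /p/ and /ɡ/, before a voiced consonant — surfaces as [oː] (rule 2).
/ɡ/ (word-final) is in the target of rule 1 but the environment (between two vowels) is not met → [ɡ].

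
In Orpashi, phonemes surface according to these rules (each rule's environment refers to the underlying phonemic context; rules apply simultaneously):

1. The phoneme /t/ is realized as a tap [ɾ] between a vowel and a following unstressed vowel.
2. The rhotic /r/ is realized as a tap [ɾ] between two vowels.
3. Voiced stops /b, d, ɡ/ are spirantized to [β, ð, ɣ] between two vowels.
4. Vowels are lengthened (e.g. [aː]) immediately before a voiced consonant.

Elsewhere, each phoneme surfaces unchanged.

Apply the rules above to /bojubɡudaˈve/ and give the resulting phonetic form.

[boːjuːbɡuːðaːˈve]

/b/ (word-initial) is in the target of rule 3 but the environment (between two vowels) is not met → [b].
/o/ meets the environment for rule 4 (before a voiced consonant) → [oː].
/j/ (between /o/ and /u/): no rule targets it → [j].
Rule 4 applies to /u/ (between /j/ and /b/: before a voiced consonant) → [uː].
/b/ (between /u/ and /ɡ/) fails the environment for rule 3, so it stays [b].
/ɡ/ (between /b/ and /u/) is in the target of rule 3 but the environment (between two vowels) is not met → [ɡ].
Rule 4 applies to /u/ (between /ɡ/ and /d/: before a voiced consonant) → [uː].
/d/ (between /u/ and /a/) occurs between two vowels → [ð] by rule 3.
/a/ (between /d/ and /v/) occurs before a voiced consonant → [aː] by rule 4.
/v/ (between /a/ and /e/) is unaffected → [v].
/e/ — word-final; rule 4 does not apply here → [e].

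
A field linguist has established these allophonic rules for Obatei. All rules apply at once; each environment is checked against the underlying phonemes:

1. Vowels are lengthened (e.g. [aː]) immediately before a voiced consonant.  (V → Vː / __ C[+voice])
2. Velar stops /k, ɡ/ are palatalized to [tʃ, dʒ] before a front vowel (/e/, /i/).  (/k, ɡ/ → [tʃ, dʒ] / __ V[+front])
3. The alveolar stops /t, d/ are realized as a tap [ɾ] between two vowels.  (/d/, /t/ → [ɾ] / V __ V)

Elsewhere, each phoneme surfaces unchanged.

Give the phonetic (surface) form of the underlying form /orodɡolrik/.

/o/ (word-initial): before a voiced consonant, so rule 1 applies → [oː].
/r/ (between /o/ and /o/): no rule targets it → [r].
/o/ meets the environment for rule 1 (before a voiced consonant) → [oː].
/d/ — between /o/ and /ɡ/; rule 3 does not apply here → [d].
/ɡ/ (between /d/ and /o/) is in the target of rule 2 but the environment (before a front vowel) is not met → [ɡ].
/o/ (between /ɡ/ and /l/): before a voiced consonant, so rule 1 applies → [oː].
/l/ (between /o/ and /r/) is unaffected → [l].
/r/ stays [r].
/i/ (between /r/ and /k/) fails the environment for rule 1, so it stays [i].
/k/ (word-final): rule 2 targets it, but not before a front vowel → unchanged [k].

[oːroːdɡoːlrik]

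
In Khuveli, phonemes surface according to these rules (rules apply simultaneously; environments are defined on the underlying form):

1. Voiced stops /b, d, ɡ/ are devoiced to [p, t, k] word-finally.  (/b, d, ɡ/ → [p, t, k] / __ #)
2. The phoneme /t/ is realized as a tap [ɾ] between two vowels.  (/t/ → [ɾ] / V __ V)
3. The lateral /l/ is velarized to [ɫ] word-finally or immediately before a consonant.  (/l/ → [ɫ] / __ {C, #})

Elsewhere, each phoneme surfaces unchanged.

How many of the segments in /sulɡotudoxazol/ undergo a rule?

3

Segments that undergo a rule: /l/ → [ɫ] (rule 3); /t/ → [ɾ] (rule 2); /l/ → [ɫ] (rule 3).
All other segments surface unchanged.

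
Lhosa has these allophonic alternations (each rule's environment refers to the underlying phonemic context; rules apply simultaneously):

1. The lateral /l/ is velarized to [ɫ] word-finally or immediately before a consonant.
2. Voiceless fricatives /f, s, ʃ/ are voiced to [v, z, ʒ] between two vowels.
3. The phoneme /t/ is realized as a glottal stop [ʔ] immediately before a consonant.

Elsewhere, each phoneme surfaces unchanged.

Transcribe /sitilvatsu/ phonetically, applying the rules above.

[sitiɫvaʔsu]

/s/ (word-initial) is in the target of rule 2 but the environment (between two vowels) is not met → [s].
/t/ — between /i/ and /i/; rule 3 does not apply here → [t].
/l/ (between /i/ and /v/) occurs word-finally or immediately before a consonant → [ɫ] by rule 1.
/t/ (between /a/ and /s/) occurs immediately before a consonant → [ʔ] by rule 3.
/s/ (between /t/ and /u/): rule 2 targets it, but not between two vowels → unchanged [s].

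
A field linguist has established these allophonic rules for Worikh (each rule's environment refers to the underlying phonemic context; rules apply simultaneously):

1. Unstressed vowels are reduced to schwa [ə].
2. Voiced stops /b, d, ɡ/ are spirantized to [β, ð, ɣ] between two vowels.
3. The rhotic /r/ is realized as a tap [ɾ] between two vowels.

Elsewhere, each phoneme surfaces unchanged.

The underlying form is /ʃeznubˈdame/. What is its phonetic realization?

/ʃ/ (word-initial): no rule targets it → [ʃ].
/e/ meets the environment for rule 1 (in an unstressed syllable) → [ə].
/z/ (between /e/ and /n/) is unaffected → [z].
/n/ (between /z/ and /u/) is unaffected → [n].
Rule 1 applies to /u/ (between /n/ and /b/: in an unstressed syllable) → [ə].
/b/ (between /u/ and /d/) is in the target of rule 2 but the environment (between two vowels) is not met → [b].
/d/ — between /b/ and /a/; rule 2 does not apply here → [d].
/a/ (between /d/ and /m/) is in the target of rule 1 but the environment (in an unstressed syllable) is not met → [a].
/m/ — not in any rule's target class → [m].
Rule 1 applies to /e/ (word-final: in an unstressed syllable) → [ə].

[ʃəznəbˈdamə]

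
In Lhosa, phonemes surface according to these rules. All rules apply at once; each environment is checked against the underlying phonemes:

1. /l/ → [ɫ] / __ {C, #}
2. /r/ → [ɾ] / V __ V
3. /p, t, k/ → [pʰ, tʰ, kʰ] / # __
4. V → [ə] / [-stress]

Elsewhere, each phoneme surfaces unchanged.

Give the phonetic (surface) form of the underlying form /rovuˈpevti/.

[rəvəˈpevtə]

/r/ (word-initial) fails the environment for rule 2, so it stays [r].
/o/ meets the environment for rule 4 (in an unstressed syllable) → [ə].
/v/ — not in any rule's target class → [v].
/u/ — between /v/ and /p/, in an unstressed syllable — surfaces as [ə] (rule 4).
/p/ — between /u/ and /e/; rule 3 does not apply here → [p].
/e/ (between /p/ and /v/): rule 4 targets it, but not in an unstressed syllable → unchanged [e].
/v/ stays [v].
/t/ (between /v/ and /i/) is in the target of rule 3 but the environment (word-initially) is not met → [t].
Rule 4 applies to /i/ (word-final: in an unstressed syllable) → [ə].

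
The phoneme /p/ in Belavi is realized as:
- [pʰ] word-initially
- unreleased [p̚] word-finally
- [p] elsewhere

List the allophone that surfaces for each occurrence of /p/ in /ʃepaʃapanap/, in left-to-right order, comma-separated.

[p], [p], [p̚]

Occurrence 1 (position 3): no conditioning environment matches → elsewhere allophone [p].
Occurrence 2 (position 7): no conditioning environment matches → elsewhere allophone [p].
Occurrence 3 (position 11): word-finally → [p̚].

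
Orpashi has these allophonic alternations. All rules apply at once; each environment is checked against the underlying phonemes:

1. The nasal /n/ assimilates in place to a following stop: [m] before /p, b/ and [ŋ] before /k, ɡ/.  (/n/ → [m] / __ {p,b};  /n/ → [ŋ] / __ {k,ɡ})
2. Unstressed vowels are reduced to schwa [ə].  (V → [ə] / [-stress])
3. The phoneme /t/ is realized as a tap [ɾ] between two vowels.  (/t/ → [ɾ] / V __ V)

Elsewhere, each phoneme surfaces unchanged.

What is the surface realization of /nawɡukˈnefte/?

/n/ — word-initial; rule 1 does not apply here → [n].
/a/ meets the environment for rule 2 (in an unstressed syllable) → [ə].
/w/ (between /a/ and /ɡ/) is unaffected → [w].
/ɡ/ (between /w/ and /u/): no rule targets it → [ɡ].
/u/ (between /ɡ/ and /k/) occurs in an unstressed syllable → [ə] by rule 2.
/k/ — not in any rule's target class → [k].
/n/ (between /k/ and /e/) is in the target of rule 1 but the environment (before a labial or velar stop) is not met → [n].
/e/ (between /n/ and /f/) is in the target of rule 2 but the environment (in an unstressed syllable) is not met → [e].
/f/ (between /e/ and /t/) is unaffected → [f].
/t/ (between /f/ and /e/): rule 3 targets it, but not between two vowels → unchanged [t].
/e/ (word-final) occurs in an unstressed syllable → [ə] by rule 2.

[nəwɡəkˈneftə]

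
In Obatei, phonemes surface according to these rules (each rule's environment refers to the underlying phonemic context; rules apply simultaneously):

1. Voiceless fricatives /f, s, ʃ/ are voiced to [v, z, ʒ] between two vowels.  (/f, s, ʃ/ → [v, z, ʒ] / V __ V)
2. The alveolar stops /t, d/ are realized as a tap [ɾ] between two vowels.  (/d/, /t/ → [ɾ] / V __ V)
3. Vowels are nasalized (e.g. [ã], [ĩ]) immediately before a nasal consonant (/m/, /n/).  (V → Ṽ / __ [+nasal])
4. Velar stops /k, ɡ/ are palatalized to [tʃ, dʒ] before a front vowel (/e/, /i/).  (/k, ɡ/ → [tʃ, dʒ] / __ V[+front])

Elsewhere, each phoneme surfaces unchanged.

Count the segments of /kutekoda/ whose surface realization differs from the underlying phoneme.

2

Segments that undergo a rule: /t/ → [ɾ] (rule 2); /d/ → [ɾ] (rule 2).
All other segments surface unchanged.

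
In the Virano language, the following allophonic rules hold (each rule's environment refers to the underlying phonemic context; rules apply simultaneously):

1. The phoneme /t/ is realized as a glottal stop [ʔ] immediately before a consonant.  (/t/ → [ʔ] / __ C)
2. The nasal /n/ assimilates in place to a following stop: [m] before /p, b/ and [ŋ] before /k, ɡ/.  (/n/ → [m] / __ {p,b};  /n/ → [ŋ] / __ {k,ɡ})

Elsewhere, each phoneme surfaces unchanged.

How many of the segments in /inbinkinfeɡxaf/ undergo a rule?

Segments that undergo a rule: /n/ → [m] (rule 2); /n/ → [ŋ] (rule 2).
All other segments surface unchanged.

2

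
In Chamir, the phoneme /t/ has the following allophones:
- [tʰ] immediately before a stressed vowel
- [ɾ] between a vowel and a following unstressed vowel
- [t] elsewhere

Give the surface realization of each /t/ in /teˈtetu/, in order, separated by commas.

[t], [tʰ], [ɾ]

Occurrence 1 (position 1): no conditioning environment matches → elsewhere allophone [t].
Occurrence 2 (position 3): immediately before a stressed vowel → [tʰ].
Occurrence 3 (position 5): between a vowel and an unstressed vowel → [ɾ].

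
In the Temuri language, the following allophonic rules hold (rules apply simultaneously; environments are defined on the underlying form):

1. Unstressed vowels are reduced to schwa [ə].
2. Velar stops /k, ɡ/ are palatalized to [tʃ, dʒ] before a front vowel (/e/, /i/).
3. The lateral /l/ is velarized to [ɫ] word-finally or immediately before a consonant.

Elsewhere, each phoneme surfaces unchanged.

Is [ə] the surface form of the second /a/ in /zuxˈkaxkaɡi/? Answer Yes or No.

Yes

/a/ (between /k/ and /ɡ/) occurs in an unstressed syllable → [ə] by rule 1.
The actual realization is [ə], which matches [ə].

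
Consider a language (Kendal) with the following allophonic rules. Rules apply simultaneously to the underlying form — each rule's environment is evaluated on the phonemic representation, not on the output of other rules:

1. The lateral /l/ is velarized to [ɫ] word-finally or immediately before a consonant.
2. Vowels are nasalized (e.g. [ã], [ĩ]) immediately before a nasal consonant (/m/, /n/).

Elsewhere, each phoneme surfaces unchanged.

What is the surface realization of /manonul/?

/m/ (word-initial): no rule targets it → [m].
/a/ (between /m/ and /n/) occurs before a nasal consonant → [ã] by rule 2.
/n/ — not in any rule's target class → [n].
/o/ — between /n/ and /n/, before a nasal consonant — surfaces as [õ] (rule 2).
/n/ (between /o/ and /u/) is unaffected → [n].
/u/ (between /n/ and /l/) fails the environment for rule 2, so it stays [u].
/l/ (word-final): word-finally or immediately before a consonant, so rule 1 applies → [ɫ].

[mãnõnuɫ]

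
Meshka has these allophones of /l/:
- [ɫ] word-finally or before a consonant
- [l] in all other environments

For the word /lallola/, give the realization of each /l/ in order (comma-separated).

[l], [ɫ], [l], [l]

Occurrence 1 (position 1): no conditioning environment matches → elsewhere allophone [l].
Occurrence 2 (position 3): word-finally or before a consonant → [ɫ].
Occurrence 3 (position 4): no conditioning environment matches → elsewhere allophone [l].
Occurrence 4 (position 6): no conditioning environment matches → elsewhere allophone [l].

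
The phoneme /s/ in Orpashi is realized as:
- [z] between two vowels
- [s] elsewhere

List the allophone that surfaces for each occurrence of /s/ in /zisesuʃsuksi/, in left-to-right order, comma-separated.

Occurrence 1 (position 3): between two vowels → [z].
Occurrence 2 (position 5): between two vowels → [z].
Occurrence 3 (position 8): no conditioning environment matches → elsewhere allophone [s].
Occurrence 4 (position 11): no conditioning environment matches → elsewhere allophone [s].

[z], [z], [s], [s]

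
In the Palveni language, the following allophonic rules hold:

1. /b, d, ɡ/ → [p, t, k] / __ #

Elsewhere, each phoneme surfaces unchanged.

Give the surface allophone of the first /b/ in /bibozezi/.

[b]

/b/ — word-initial; rule 1 does not apply here → [b].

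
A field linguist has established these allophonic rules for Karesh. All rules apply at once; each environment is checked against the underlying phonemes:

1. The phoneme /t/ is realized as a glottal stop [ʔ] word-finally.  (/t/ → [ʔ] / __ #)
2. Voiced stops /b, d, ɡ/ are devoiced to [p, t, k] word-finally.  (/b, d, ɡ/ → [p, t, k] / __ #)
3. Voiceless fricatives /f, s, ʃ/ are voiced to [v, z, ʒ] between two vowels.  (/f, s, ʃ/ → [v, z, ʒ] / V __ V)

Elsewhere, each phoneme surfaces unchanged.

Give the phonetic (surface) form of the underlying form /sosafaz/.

[sozavaz]

/s/ (word-initial) is in the target of rule 3 but the environment (between two vowels) is not met → [s].
/s/ meets the environment for rule 3 (between two vowels) → [z].
Rule 3 applies to /f/ (between /a/ and /a/: between two vowels) → [v].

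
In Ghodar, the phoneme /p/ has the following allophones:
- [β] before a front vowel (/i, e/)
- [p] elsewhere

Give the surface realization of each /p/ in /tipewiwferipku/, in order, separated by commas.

Occurrence 1 (position 3): before a front vowel (/i, e/) → [β].
Occurrence 2 (position 12): no conditioning environment matches → elsewhere allophone [p].

[β], [p]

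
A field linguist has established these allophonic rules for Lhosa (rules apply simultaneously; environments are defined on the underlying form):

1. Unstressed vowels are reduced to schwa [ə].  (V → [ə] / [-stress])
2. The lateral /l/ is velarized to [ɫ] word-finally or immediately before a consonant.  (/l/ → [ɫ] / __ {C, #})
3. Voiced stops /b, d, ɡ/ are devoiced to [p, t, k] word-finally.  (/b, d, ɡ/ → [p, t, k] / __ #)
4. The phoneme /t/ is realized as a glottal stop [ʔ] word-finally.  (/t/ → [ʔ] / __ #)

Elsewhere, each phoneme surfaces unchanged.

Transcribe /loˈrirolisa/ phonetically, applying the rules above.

/l/ (word-initial) is in the target of rule 2 but the environment (word-finally or immediately before a consonant) is not met → [l].
/o/ (between /l/ and /r/) occurs in an unstressed syllable → [ə] by rule 1.
/i/ (between /r/ and /r/): rule 1 targets it, but not in an unstressed syllable → unchanged [i].
/o/ (between /r/ and /l/) occurs in an unstressed syllable → [ə] by rule 1.
/l/ (between /o/ and /i/) fails the environment for rule 2, so it stays [l].
/i/ — between /l/ and /s/, in an unstressed syllable — surfaces as [ə] (rule 1).
Rule 1 applies to /a/ (word-final: in an unstressed syllable) → [ə].

[ləˈrirələsə]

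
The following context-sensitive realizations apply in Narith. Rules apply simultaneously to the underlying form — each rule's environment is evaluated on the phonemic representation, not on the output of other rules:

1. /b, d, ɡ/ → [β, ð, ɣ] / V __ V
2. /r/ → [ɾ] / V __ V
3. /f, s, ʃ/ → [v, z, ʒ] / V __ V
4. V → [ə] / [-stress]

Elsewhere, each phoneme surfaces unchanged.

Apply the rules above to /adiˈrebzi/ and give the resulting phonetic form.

/a/ (word-initial) occurs in an unstressed syllable → [ə] by rule 4.
/d/ meets the environment for rule 1 (between two vowels) → [ð].
/i/ (between /d/ and /r/) occurs in an unstressed syllable → [ə] by rule 4.
/r/ (between /i/ and /e/): between two vowels, so rule 2 applies → [ɾ].
/e/ — between /r/ and /b/; rule 4 does not apply here → [e].
/b/ — between /e/ and /z/; rule 1 does not apply here → [b].
/z/ (between /b/ and /i/): no rule targets it → [z].
/i/ meets the environment for rule 4 (in an unstressed syllable) → [ə].

[əðəˈɾebzə]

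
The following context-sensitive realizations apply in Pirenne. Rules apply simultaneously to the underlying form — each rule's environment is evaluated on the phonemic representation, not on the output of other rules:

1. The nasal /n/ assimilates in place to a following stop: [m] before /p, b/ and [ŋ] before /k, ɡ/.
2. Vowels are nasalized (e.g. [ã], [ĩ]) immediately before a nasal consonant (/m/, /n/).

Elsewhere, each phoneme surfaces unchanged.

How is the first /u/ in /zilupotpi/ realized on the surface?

[u]

/u/ (between /l/ and /p/) fails the environment for rule 2, so it stays [u].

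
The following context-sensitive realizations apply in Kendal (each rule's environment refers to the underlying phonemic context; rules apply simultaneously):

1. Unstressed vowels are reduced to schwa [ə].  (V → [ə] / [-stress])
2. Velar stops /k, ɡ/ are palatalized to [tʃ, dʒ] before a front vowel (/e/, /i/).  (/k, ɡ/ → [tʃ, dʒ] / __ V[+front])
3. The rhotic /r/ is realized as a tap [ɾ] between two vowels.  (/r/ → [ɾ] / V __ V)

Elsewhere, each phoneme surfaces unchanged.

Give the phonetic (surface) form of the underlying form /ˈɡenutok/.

[ˈdʒenətək]

Rule 2 applies to /ɡ/ (word-initial: before a front vowel) → [dʒ].
/e/ (between /ɡ/ and /n/) is in the target of rule 1 but the environment (in an unstressed syllable) is not met → [e].
/u/ (between /n/ and /t/) occurs in an unstressed syllable → [ə] by rule 1.
/o/ meets the environment for rule 1 (in an unstressed syllable) → [ə].
/k/ (word-final) fails the environment for rule 2, so it stays [k].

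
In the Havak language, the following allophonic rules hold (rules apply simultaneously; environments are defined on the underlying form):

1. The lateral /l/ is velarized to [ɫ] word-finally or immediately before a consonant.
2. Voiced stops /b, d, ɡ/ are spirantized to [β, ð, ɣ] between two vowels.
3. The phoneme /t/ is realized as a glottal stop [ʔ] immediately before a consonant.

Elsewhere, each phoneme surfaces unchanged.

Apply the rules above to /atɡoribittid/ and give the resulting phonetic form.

/t/ (between /a/ and /ɡ/): immediately before a consonant, so rule 3 applies → [ʔ].
/ɡ/ (between /t/ and /o/): rule 2 targets it, but not between two vowels → unchanged [ɡ].
/b/ — between /i/ and /i/, between two vowels — surfaces as [β] (rule 2).
/t/ — between /i/ and /t/, immediately before a consonant — surfaces as [ʔ] (rule 3).
/t/ (between /t/ and /i/) is in the target of rule 3 but the environment (immediately before a consonant) is not met → [t].
/d/ — word-final; rule 2 does not apply here → [d].

[aʔɡoriβiʔtid]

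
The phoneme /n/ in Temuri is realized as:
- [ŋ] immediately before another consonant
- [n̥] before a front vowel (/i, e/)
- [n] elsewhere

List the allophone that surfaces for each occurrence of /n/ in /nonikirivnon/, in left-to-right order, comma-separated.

[n], [n̥], [n], [n]

Occurrence 1 (position 1): no conditioning environment matches → elsewhere allophone [n].
Occurrence 2 (position 3): before a front vowel (/i, e/) → [n̥].
Occurrence 3 (position 10): no conditioning environment matches → elsewhere allophone [n].
Occurrence 4 (position 12): no conditioning environment matches → elsewhere allophone [n].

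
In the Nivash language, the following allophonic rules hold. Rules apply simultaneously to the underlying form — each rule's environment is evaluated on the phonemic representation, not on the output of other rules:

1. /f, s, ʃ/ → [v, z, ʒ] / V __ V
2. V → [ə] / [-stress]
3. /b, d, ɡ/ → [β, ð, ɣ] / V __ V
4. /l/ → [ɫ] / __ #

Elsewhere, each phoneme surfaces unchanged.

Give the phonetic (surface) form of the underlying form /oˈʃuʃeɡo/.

/o/ (word-initial): in an unstressed syllable, so rule 2 applies → [ə].
/ʃ/ (between /o/ and /u/): between two vowels, so rule 1 applies → [ʒ].
/u/ — between /ʃ/ and /ʃ/; rule 2 does not apply here → [u].
/ʃ/ meets the environment for rule 1 (between two vowels) → [ʒ].
/e/ meets the environment for rule 2 (in an unstressed syllable) → [ə].
/ɡ/ meets the environment for rule 3 (between two vowels) → [ɣ].
/o/ — word-final, in an unstressed syllable — surfaces as [ə] (rule 2).

[əˈʒuʒəɣə]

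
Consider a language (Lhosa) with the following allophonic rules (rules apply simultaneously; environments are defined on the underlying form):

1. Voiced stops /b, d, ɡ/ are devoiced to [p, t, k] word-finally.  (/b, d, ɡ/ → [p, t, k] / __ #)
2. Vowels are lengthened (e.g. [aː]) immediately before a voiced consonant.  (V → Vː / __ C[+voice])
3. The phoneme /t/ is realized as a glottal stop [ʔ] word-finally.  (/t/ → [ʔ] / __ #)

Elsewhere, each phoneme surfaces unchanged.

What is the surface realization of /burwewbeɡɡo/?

/b/ (word-initial): rule 1 targets it, but not word-finally → unchanged [b].
Rule 2 applies to /u/ (between /b/ and /r/: before a voiced consonant) → [uː].
/r/ (between /u/ and /w/) is unaffected → [r].
/w/ (between /r/ and /e/) is unaffected → [w].
Rule 2 applies to /e/ (between /w/ and /w/: before a voiced consonant) → [eː].
/w/ stays [w].
/b/ (between /w/ and /e/): rule 1 targets it, but not word-finally → unchanged [b].
/e/ (between /b/ and /ɡ/): before a voiced consonant, so rule 2 applies → [eː].
/ɡ/ — between /e/ and /ɡ/; rule 1 does not apply here → [ɡ].
/ɡ/ (between /ɡ/ and /o/): rule 1 targets it, but not word-finally → unchanged [ɡ].
/o/ (word-final) is in the target of rule 2 but the environment (before a voiced consonant) is not met → [o].

[buːrweːwbeːɡɡo]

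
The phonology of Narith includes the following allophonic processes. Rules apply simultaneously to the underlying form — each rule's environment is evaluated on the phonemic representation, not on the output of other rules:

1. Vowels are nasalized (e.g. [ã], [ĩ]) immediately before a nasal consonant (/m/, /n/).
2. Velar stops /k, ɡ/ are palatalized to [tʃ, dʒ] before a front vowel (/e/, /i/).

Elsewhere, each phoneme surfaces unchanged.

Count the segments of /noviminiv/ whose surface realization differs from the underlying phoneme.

Segments that undergo a rule: /i/ → [ĩ] (rule 1); /i/ → [ĩ] (rule 1).
All other segments surface unchanged.

2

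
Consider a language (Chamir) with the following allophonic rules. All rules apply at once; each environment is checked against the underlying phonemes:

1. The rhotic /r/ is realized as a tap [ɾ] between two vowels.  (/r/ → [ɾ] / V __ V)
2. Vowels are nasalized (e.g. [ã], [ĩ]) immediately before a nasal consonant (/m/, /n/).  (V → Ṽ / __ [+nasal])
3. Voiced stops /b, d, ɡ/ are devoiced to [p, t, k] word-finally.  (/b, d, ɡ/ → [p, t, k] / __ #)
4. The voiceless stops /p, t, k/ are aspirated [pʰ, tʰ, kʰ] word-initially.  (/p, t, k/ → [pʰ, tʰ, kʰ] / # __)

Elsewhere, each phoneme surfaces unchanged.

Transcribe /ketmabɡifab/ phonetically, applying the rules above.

/k/ meets the environment for rule 4 (word-initially) → [kʰ].
/e/ — between /k/ and /t/; rule 2 does not apply here → [e].
/t/ (between /e/ and /m/) is in the target of rule 4 but the environment (word-initially) is not met → [t].
/a/ (between /m/ and /b/) fails the environment for rule 2, so it stays [a].
/b/ (between /a/ and /ɡ/) fails the environment for rule 3, so it stays [b].
/ɡ/ (between /b/ and /i/) fails the environment for rule 3, so it stays [ɡ].
/i/ (between /ɡ/ and /f/): rule 2 targets it, but not before a nasal consonant → unchanged [i].
/a/ (between /f/ and /b/) is in the target of rule 2 but the environment (before a nasal consonant) is not met → [a].
/b/ — word-final, word-finally — surfaces as [p] (rule 3).

[kʰetmabɡifap]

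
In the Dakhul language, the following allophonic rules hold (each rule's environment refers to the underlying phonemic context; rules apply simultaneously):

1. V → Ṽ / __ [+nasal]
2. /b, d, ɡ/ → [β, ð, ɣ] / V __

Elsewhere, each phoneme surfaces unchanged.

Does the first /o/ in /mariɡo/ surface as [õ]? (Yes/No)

/o/ (word-final): rule 1 targets it, but not before a nasal consonant → unchanged [o].
The actual realization is [o], not [õ].

No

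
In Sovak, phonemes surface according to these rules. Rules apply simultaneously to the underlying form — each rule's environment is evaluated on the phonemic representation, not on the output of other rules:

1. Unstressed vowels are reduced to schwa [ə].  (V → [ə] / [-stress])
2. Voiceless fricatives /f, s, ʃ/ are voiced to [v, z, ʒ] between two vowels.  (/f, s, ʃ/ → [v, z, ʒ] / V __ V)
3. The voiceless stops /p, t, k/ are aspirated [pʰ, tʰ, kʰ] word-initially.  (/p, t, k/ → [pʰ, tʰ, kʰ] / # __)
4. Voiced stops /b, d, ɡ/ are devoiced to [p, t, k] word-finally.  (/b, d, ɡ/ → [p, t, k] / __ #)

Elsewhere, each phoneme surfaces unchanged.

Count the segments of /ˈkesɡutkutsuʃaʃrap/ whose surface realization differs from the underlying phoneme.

Segments that undergo a rule: /k/ → [kʰ] (rule 3); /u/ → [ə] (rule 1); /u/ → [ə] (rule 1); /u/ → [ə] (rule 1); /ʃ/ → [ʒ] (rule 2); /a/ → [ə] (rule 1); /a/ → [ə] (rule 1).
All other segments surface unchanged.

7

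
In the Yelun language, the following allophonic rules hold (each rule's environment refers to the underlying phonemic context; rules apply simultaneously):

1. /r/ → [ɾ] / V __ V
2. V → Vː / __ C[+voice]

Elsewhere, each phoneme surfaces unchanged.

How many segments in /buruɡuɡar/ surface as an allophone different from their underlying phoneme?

Segments that undergo a rule: /u/ → [uː] (rule 2); /r/ → [ɾ] (rule 1); /u/ → [uː] (rule 2); /u/ → [uː] (rule 2); /a/ → [aː] (rule 2).
All other segments surface unchanged.

5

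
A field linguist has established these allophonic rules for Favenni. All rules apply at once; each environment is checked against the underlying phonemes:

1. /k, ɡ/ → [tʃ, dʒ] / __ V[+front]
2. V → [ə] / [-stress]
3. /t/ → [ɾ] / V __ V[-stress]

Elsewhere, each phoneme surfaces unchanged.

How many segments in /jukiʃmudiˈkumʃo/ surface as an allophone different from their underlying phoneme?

6

Segments that undergo a rule: /u/ → [ə] (rule 2); /k/ → [tʃ] (rule 1); /i/ → [ə] (rule 2); /u/ → [ə] (rule 2); /i/ → [ə] (rule 2); /o/ → [ə] (rule 2).
All other segments surface unchanged.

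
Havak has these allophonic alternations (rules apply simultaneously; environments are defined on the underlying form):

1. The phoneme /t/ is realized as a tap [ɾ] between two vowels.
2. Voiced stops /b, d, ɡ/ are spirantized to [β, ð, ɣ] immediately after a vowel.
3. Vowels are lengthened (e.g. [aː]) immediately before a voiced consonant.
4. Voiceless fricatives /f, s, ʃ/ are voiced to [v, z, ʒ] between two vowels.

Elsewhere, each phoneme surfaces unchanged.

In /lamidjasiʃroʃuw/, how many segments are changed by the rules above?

6

Segments that undergo a rule: /a/ → [aː] (rule 3); /i/ → [iː] (rule 3); /d/ → [ð] (rule 2); /s/ → [z] (rule 4); /ʃ/ → [ʒ] (rule 4); /u/ → [uː] (rule 3).
All other segments surface unchanged.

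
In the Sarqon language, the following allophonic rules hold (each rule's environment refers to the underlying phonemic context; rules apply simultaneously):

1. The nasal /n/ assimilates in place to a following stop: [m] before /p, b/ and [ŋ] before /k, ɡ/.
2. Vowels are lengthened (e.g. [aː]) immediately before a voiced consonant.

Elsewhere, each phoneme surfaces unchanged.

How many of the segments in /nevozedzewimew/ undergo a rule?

6

Segments that undergo a rule: /e/ → [eː] (rule 2); /o/ → [oː] (rule 2); /e/ → [eː] (rule 2); /e/ → [eː] (rule 2); /i/ → [iː] (rule 2); /e/ → [eː] (rule 2).
All other segments surface unchanged.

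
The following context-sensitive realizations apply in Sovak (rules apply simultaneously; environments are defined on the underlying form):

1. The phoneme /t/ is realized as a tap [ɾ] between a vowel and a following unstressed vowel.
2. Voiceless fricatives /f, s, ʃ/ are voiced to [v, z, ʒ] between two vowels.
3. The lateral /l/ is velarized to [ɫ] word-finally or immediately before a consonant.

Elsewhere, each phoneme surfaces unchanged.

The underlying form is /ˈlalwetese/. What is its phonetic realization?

/l/ — word-initial; rule 3 does not apply here → [l].
/a/ (between /l/ and /l/) is unaffected → [a].
/l/ (between /a/ and /w/): word-finally or immediately before a consonant, so rule 3 applies → [ɫ].
/w/ — not in any rule's target class → [w].
/e/ — not in any rule's target class → [e].
/t/ (between /e/ and /e/): between a vowel and a following unstressed vowel, so rule 1 applies → [ɾ].
/e/ (between /t/ and /s/): no rule targets it → [e].
Rule 2 applies to /s/ (between /e/ and /e/: between two vowels) → [z].
/e/ (word-final) is unaffected → [e].

[ˈlaɫweɾeze]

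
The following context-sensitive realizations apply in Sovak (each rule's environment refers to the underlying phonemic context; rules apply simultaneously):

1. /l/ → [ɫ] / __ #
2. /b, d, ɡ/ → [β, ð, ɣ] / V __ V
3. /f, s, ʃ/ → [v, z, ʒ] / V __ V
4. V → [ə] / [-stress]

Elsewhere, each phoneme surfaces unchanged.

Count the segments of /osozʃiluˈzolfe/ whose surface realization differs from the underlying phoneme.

6

Segments that undergo a rule: /o/ → [ə] (rule 4); /s/ → [z] (rule 3); /o/ → [ə] (rule 4); /i/ → [ə] (rule 4); /u/ → [ə] (rule 4); /e/ → [ə] (rule 4).
All other segments surface unchanged.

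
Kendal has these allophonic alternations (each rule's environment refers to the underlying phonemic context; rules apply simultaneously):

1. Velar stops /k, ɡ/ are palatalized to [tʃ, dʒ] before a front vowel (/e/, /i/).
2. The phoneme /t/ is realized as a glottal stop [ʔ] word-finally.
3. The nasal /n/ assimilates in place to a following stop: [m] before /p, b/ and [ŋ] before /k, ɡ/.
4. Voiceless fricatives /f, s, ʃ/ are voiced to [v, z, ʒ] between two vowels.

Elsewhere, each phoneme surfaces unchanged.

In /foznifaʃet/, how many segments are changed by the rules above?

Segments that undergo a rule: /f/ → [v] (rule 4); /ʃ/ → [ʒ] (rule 4); /t/ → [ʔ] (rule 2).
All other segments surface unchanged.

3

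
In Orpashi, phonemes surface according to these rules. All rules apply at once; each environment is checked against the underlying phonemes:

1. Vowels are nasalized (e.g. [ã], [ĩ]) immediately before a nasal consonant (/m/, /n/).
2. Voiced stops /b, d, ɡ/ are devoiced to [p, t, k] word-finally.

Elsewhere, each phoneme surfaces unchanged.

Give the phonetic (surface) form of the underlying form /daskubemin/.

/d/ (word-initial): rule 2 targets it, but not word-finally → unchanged [d].
/a/ — between /d/ and /s/; rule 1 does not apply here → [a].
/s/ (between /a/ and /k/) is unaffected → [s].
/k/ (between /s/ and /u/) is unaffected → [k].
/u/ — between /k/ and /b/; rule 1 does not apply here → [u].
/b/ (between /u/ and /e/) is in the target of rule 2 but the environment (word-finally) is not met → [b].
/e/ (between /b/ and /m/): before a nasal consonant, so rule 1 applies → [ẽ].
/m/ stays [m].
/i/ — between /m/ and /n/, before a nasal consonant — surfaces as [ĩ] (rule 1).
/n/ (word-final) is unaffected → [n].

[daskubẽmĩn]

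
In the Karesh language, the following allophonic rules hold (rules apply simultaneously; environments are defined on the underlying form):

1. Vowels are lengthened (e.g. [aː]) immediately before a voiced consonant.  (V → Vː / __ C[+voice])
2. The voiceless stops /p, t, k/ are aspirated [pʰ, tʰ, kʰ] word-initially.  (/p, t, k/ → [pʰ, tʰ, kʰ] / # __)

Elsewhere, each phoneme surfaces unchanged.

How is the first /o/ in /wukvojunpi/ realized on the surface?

Rule 1 applies to /o/ (between /v/ and /j/: before a voiced consonant) → [oː].

[oː]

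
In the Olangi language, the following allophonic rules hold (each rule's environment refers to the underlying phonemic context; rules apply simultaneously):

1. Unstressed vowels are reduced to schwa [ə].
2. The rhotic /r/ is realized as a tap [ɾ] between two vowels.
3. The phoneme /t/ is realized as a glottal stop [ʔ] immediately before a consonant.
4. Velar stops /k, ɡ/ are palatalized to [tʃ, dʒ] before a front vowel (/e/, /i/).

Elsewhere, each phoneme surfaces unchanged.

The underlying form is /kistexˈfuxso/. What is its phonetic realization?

/k/ (word-initial): before a front vowel, so rule 4 applies → [tʃ].
/i/ (between /k/ and /s/): in an unstressed syllable, so rule 1 applies → [ə].
/s/ — not in any rule's target class → [s].
/t/ (between /s/ and /e/): rule 3 targets it, but not immediately before a consonant → unchanged [t].
Rule 1 applies to /e/ (between /t/ and /x/: in an unstressed syllable) → [ə].
/x/ — not in any rule's target class → [x].
/f/ stays [f].
/u/ (between /f/ and /x/): rule 1 targets it, but not in an unstressed syllable → unchanged [u].
/x/ stays [x].
/s/ stays [s].
/o/ meets the environment for rule 1 (in an unstressed syllable) → [ə].

[tʃəstəxˈfuxsə]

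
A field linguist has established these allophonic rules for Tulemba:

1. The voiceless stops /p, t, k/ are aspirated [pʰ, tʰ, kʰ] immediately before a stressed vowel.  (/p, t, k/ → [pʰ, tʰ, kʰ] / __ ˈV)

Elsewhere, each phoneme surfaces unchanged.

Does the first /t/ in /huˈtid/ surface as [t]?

No

/t/ (between /u/ and /i/) occurs immediately before a stressed vowel → [tʰ] by rule 1.
The actual realization is [tʰ], not [t].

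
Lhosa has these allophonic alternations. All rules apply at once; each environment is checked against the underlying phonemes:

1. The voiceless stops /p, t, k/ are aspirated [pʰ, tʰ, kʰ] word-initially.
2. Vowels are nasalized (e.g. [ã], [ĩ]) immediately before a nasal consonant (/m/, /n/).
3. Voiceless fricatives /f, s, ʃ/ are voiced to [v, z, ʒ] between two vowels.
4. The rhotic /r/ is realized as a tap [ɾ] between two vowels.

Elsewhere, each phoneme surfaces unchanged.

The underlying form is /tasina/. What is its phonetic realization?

/t/ (word-initial) occurs word-initially → [tʰ] by rule 1.
/a/ (between /t/ and /s/) fails the environment for rule 2, so it stays [a].
/s/ (between /a/ and /i/) occurs between two vowels → [z] by rule 3.
/i/ meets the environment for rule 2 (before a nasal consonant) → [ĩ].
/n/ — not in any rule's target class → [n].
/a/ — word-final; rule 2 does not apply here → [a].

[tʰazĩna]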